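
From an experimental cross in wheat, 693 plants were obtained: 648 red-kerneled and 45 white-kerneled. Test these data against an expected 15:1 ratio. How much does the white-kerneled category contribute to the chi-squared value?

0.066

Total ratio parts = 16. Expected numbers out of 693:
  red-kerneled: 693 × 15/16 = 649.6875
  white-kerneled: 693 × 1/16 = 43.3125
Contribution of white-kerneled: (45 − 43.3125)² / 43.3125 = 0.0657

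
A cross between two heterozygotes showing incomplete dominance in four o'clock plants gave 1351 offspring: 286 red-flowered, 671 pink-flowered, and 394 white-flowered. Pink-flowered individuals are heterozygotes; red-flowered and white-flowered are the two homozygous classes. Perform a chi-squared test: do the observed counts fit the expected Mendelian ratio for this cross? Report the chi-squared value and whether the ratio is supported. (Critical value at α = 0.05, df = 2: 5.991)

17.327; not consistent

With incomplete dominance, a heterozygote × heterozygote cross gives a 1:2:1 phenotypic ratio.
Under the 1:2:1 hypothesis (Σ ratio = 4, N = 1351):
  red-flowered: 1351 × 1/4 = 337.75
  pink-flowered: 1351 × 2/4 = 675.5
  white-flowered: 1351 × 1/4 = 337.75
χ² = Σ (O − E)² / E
  red-flowered: (286 − 337.75)² / 337.75 = 7.9291
  pink-flowered: (671 − 675.5)² / 675.5 = 0.0300
  white-flowered: (394 − 337.75)² / 337.75 = 9.3681
χ² = 7.9291 + 0.0300 + 9.3681 = 17.3272 ≈ 17.327
Degrees of freedom = 3 − 1 = 2; critical value at α = 0.05 is 5.991.
Since 17.327 > 5.991, we reject the null hypothesis — the data do not fit the 1:2:1 ratio.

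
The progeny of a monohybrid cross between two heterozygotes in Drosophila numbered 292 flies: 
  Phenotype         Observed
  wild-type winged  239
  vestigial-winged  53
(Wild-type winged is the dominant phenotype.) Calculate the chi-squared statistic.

7.306

For a monohybrid cross between heterozygotes with complete dominance, the expected phenotypic ratio is 3:1.
Total ratio parts = 4. Expected numbers out of 292:
  wild-type winged: 292 × 3/4 = 219
  vestigial-winged: 292 × 1/4 = 73
χ² = Σ (O − E)² / E
  wild-type winged: (239 − 219)² / 219 = 1.8265
  vestigial-winged: (53 − 73)² / 73 = 5.4795
χ² = 1.8265 + 5.4795 = 7.306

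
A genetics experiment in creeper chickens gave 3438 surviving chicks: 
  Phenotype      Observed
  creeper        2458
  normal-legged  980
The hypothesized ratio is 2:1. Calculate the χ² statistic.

Total ratio parts = 3. Expected numbers out of 3438:
  creeper: 3438 × 2/3 = 2292
  normal-legged: 3438 × 1/3 = 1146
χ² = Σ (O − E)² / E
  creeper: (2458 − 2292)² / 2292 = 12.0227
  normal-legged: (980 − 1146)² / 1146 = 24.0454
χ² = 12.0227 + 24.0454 = 36.0681 ≈ 36.068

36.068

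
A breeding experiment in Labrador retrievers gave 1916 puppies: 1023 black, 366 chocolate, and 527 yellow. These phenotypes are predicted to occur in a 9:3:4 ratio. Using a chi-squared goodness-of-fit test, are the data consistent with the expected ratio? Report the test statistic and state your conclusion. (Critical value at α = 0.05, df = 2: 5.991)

The 9:3:4 ratio has 16 parts, so with N = 1916 the expected counts are:
  black: 1916 × 9/16 = 1077.75
  chocolate: 1916 × 3/16 = 359.25
  yellow: 1916 × 4/16 = 479
χ² = Σ (O − E)² / E
  black: (1023 − 1077.75)² / 1077.75 = 2.7813
  chocolate: (366 − 359.25)² / 359.25 = 0.1268
  yellow: (527 − 479)² / 479 = 4.8100
χ² = 2.7813 + 0.1268 + 4.8100 = 7.7181 ≈ 7.718
Degrees of freedom = 3 − 1 = 2; critical value at α = 0.05 is 5.991.
Since 7.718 > 5.991, we reject the null hypothesis — the data do not fit the 9:3:4 ratio.

7.718; not consistent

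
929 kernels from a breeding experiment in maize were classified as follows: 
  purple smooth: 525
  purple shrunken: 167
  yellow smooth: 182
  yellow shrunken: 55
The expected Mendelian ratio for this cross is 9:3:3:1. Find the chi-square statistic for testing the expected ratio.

Expected counts for N = 929 under a 9:3:3:1 ratio (total parts = 16):
  purple smooth: 929 × 9/16 = 522.5625
  purple shrunken: 929 × 3/16 = 174.1875
  yellow smooth: 929 × 3/16 = 174.1875
  yellow shrunken: 929 × 1/16 = 58.0625
χ² = Σ (O − E)² / E
  purple smooth: (525 − 522.5625)² / 522.5625 = 0.0114
  purple shrunken: (167 − 174.1875)² / 174.1875 = 0.2966
  yellow smooth: (182 − 174.1875)² / 174.1875 = 0.3504
  yellow shrunken: (55 − 58.0625)² / 58.0625 = 0.1615
χ² = 0.0114 + 0.2966 + 0.3504 + 0.1615 = 0.8199 ≈ 0.820

0.820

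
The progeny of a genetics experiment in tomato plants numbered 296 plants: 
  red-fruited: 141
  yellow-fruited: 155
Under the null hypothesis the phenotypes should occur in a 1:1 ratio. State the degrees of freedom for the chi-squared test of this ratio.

1

A goodness-of-fit test with 2 phenotype classes has df = 2 − 1 = 1.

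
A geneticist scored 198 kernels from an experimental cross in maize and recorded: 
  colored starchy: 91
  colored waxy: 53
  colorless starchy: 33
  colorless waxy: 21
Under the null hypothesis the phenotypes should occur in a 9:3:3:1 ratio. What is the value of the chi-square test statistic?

Total ratio parts = 16. Expected numbers out of 198:
  colored starchy: 198 × 9/16 = 111.375
  colored waxy: 198 × 3/16 = 37.125
  colorless starchy: 198 × 3/16 = 37.125
  colorless waxy: 198 × 1/16 = 12.375
χ² = Σ (O − E)² / E
  colored starchy: (91 − 111.375)² / 111.375 = 3.7274
  colored waxy: (53 − 37.125)² / 37.125 = 6.7883
  colorless starchy: (33 − 37.125)² / 37.125 = 0.4583
  colorless waxy: (21 − 12.375)² / 12.375 = 6.0114
χ² = 3.7274 + 6.7883 + 0.4583 + 6.0114 = 16.9854 ≈ 16.985

16.985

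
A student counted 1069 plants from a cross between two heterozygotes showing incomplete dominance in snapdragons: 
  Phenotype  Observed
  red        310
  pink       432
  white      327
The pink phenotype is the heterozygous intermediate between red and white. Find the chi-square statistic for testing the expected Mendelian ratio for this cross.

With incomplete dominance, a heterozygote × heterozygote cross gives a 1:2:1 phenotypic ratio.
Expected counts for N = 1069 under a 1:2:1 ratio (total parts = 4):
  red: 1069 × 1/4 = 267.25
  pink: 1069 × 2/4 = 534.5
  white: 1069 × 1/4 = 267.25
χ² = Σ (O − E)² / E
  red: (310 − 267.25)² / 267.25 = 6.8384
  pink: (432 − 534.5)² / 534.5 = 19.6562
  white: (327 − 267.25)² / 267.25 = 13.3585
χ² = 6.8384 + 19.6562 + 13.3585 = 39.8531 ≈ 39.853

39.853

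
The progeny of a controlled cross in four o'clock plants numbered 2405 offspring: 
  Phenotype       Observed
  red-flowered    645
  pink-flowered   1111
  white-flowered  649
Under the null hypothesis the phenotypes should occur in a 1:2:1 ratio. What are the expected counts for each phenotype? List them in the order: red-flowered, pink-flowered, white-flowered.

The 1:2:1 ratio has 4 parts, so with N = 2405 the expected counts are:
  red-flowered: 2405 × 1/4 = 601.25
  pink-flowered: 2405 × 2/4 = 1202.5
  white-flowered: 2405 × 1/4 = 601.25

601.25, 1202.5, 601.25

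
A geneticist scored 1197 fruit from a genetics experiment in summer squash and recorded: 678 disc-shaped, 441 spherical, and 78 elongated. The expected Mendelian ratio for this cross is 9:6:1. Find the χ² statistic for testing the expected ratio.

Under the 9:6:1 hypothesis (Σ ratio = 16, N = 1197):
  disc-shaped: 1197 × 9/16 = 673.3125
  spherical: 1197 × 6/16 = 448.875
  elongated: 1197 × 1/16 = 74.8125
χ² = Σ (O − E)² / E
  disc-shaped: (678 − 673.3125)² / 673.3125 = 0.0326
  spherical: (441 − 448.875)² / 448.875 = 0.1382
  elongated: (78 − 74.8125)² / 74.8125 = 0.1358
χ² = 0.0326 + 0.1382 + 0.1358 = 0.3066 ≈ 0.307

0.307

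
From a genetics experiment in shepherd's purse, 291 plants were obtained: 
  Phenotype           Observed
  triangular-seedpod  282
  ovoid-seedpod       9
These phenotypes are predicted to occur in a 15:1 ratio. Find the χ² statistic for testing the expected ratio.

Expected counts for N = 291 under a 15:1 ratio (total parts = 16):
  triangular-seedpod: 291 × 15/16 = 272.8125
  ovoid-seedpod: 291 × 1/16 = 18.1875
χ² = Σ (O − E)² / E
  triangular-seedpod: (282 − 272.8125)² / 272.8125 = 0.3094
  ovoid-seedpod: (9 − 18.1875)² / 18.1875 = 4.6411
χ² = 0.3094 + 4.6411 = 4.9505 ≈ 4.951

4.951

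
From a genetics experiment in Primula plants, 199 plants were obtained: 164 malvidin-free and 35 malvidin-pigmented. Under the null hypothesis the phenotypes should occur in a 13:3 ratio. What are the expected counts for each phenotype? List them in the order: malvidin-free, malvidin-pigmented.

161.6875, 37.3125

Total ratio parts = 16. Expected numbers out of 199:
  malvidin-free: 199 × 13/16 = 161.6875
  malvidin-pigmented: 199 × 3/16 = 37.3125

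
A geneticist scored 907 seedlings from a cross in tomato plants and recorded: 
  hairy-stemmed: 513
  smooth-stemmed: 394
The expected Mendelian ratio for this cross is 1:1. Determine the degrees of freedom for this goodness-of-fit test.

A goodness-of-fit test with 2 phenotype classes has df = 2 − 1 = 1.

1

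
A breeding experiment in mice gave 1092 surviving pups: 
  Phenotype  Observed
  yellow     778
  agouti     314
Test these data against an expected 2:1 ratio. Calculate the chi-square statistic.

10.302

Expected counts for N = 1092 under a 2:1 ratio (total parts = 3):
  yellow: 1092 × 2/3 = 728
  agouti: 1092 × 1/3 = 364
χ² = Σ (O − E)² / E
  yellow: (778 − 728)² / 728 = 3.4341
  agouti: (314 − 364)² / 364 = 6.8681
χ² = 3.4341 + 6.8681 = 10.3022 ≈ 10.302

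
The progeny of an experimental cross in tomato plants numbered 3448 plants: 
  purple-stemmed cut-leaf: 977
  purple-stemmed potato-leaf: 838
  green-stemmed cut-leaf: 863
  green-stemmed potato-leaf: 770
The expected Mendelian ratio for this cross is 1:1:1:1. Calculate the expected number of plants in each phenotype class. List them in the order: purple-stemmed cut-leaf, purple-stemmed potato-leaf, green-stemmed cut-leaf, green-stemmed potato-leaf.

862, 862, 862, 862

Total ratio parts = 4. Expected numbers out of 3448:
  purple-stemmed cut-leaf: 3448 × 1/4 = 862
  purple-stemmed potato-leaf: 3448 × 1/4 = 862
  green-stemmed cut-leaf: 3448 × 1/4 = 862
  green-stemmed potato-leaf: 3448 × 1/4 = 862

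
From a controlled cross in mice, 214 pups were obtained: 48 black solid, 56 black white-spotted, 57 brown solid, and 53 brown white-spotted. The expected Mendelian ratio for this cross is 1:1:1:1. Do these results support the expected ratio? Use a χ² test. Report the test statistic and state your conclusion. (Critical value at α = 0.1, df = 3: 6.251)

Expected counts for N = 214 under a 1:1:1:1 ratio (total parts = 4):
  black solid: 214 × 1/4 = 53.5
  black white-spotted: 214 × 1/4 = 53.5
  brown solid: 214 × 1/4 = 53.5
  brown white-spotted: 214 × 1/4 = 53.5
χ² = Σ (O − E)² / E
  black solid: (48 − 53.5)² / 53.5 = 0.5654
  black white-spotted: (56 − 53.5)² / 53.5 = 0.1168
  brown solid: (57 − 53.5)² / 53.5 = 0.2290
  brown white-spotted: (53 − 53.5)² / 53.5 = 0.0047
χ² = 0.5654 + 0.1168 + 0.2290 + 0.0047 = 0.9159 ≈ 0.916
Degrees of freedom = 4 − 1 = 3; critical value at α = 0.1 is 6.251.
Since 0.916 < 6.251, we fail to reject the null hypothesis — the data are consistent with the 1:1:1:1 ratio.

0.916; consistent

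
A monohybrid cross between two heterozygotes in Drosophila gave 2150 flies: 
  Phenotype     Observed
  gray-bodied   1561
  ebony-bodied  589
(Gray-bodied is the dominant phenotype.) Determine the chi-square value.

6.579

For a monohybrid cross between heterozygotes with complete dominance, the expected phenotypic ratio is 3:1.
Total ratio parts = 4. Expected numbers out of 2150:
  gray-bodied: 2150 × 3/4 = 1612.5
  ebony-bodied: 2150 × 1/4 = 537.5
χ² = Σ (O − E)² / E
  gray-bodied: (1561 − 1612.5)² / 1612.5 = 1.6448
  ebony-bodied: (589 − 537.5)² / 537.5 = 4.9344
χ² = 1.6448 + 4.9344 = 6.5792 ≈ 6.579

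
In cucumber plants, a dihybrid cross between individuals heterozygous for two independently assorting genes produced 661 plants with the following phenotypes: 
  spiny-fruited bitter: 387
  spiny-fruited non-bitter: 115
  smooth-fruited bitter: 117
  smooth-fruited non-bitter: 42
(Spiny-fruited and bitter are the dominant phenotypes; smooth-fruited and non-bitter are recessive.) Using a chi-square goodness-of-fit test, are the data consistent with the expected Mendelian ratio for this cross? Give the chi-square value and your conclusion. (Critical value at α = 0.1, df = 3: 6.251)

1.665; consistent

A dihybrid F₂ with independent assortment and complete dominance at both loci gives a 9:3:3:1 phenotypic ratio.
Total ratio parts = 16. Expected numbers out of 661:
  spiny-fruited bitter: 661 × 9/16 = 371.8125
  spiny-fruited non-bitter: 661 × 3/16 = 123.9375
  smooth-fruited bitter: 661 × 3/16 = 123.9375
  smooth-fruited non-bitter: 661 × 1/16 = 41.3125
χ² = Σ (O − E)² / E
  spiny-fruited bitter: (387 − 371.8125)² / 371.8125 = 0.6204
  spiny-fruited non-bitter: (115 − 123.9375)² / 123.9375 = 0.6445
  smooth-fruited bitter: (117 − 123.9375)² / 123.9375 = 0.3883
  smooth-fruited non-bitter: (42 − 41.3125)² / 41.3125 = 0.0114
χ² = 0.6204 + 0.6445 + 0.3883 + 0.0114 = 1.6646 ≈ 1.665
Degrees of freedom = 4 − 1 = 3; critical value at α = 0.1 is 6.251.
Since 1.665 < 6.251, we fail to reject the null hypothesis — the data are consistent with the 9:3:3:1 ratio.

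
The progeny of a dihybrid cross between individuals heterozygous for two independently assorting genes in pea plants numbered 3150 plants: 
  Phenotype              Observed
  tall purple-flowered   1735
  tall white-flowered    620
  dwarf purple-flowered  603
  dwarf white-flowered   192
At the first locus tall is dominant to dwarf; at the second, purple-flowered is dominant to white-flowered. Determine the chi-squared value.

A dihybrid F₂ with independent assortment and complete dominance at both loci gives a 9:3:3:1 phenotypic ratio.
Under the 9:3:3:1 hypothesis (Σ ratio = 16, N = 3150):
  tall purple-flowered: 3150 × 9/16 = 1771.875
  tall white-flowered: 3150 × 3/16 = 590.625
  dwarf purple-flowered: 3150 × 3/16 = 590.625
  dwarf white-flowered: 3150 × 1/16 = 196.875
χ² = Σ (O − E)² / E
  tall purple-flowered: (1735 − 1771.875)² / 1771.875 = 0.7674
  tall white-flowered: (620 − 590.625)² / 590.625 = 1.4610
  dwarf purple-flowered: (603 − 590.625)² / 590.625 = 0.2593
  dwarf white-flowered: (192 − 196.875)² / 196.875 = 0.1207
χ² = 0.7674 + 1.4610 + 0.2593 + 0.1207 = 2.6084 ≈ 2.608

2.608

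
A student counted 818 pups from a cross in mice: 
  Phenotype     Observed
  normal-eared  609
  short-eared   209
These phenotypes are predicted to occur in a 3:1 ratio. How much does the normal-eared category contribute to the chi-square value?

0.033

The 3:1 ratio has 4 parts, so with N = 818 the expected counts are:
  normal-eared: 818 × 3/4 = 613.5
  short-eared: 818 × 1/4 = 204.5
Contribution of normal-eared: (609 − 613.5)² / 613.5 = 0.0330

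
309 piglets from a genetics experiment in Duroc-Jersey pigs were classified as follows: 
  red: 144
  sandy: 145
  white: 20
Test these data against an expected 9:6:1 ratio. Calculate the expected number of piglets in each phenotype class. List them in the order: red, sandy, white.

173.8125, 115.875, 19.3125

The 9:6:1 ratio has 16 parts, so with N = 309 the expected counts are:
  red: 309 × 9/16 = 173.8125
  sandy: 309 × 6/16 = 115.875
  white: 309 × 1/16 = 19.3125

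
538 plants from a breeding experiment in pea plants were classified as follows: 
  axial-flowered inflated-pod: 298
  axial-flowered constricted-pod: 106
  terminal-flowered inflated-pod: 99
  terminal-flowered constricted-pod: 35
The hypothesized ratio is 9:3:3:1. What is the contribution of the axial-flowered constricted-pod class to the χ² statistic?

Expected counts for N = 538 under a 9:3:3:1 ratio (total parts = 16):
  axial-flowered inflated-pod: 538 × 9/16 = 302.625
  axial-flowered constricted-pod: 538 × 3/16 = 100.875
  terminal-flowered inflated-pod: 538 × 3/16 = 100.875
  terminal-flowered constricted-pod: 538 × 1/16 = 33.625
Contribution of axial-flowered constricted-pod: (106 − 100.875)² / 100.875 = 0.2604

0.260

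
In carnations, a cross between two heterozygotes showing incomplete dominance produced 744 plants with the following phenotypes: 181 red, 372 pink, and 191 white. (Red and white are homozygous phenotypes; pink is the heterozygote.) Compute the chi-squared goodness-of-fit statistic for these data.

With incomplete dominance, a heterozygote × heterozygote cross gives a 1:2:1 phenotypic ratio.
Under the 1:2:1 hypothesis (Σ ratio = 4, N = 744):
  red: 744 × 1/4 = 186
  pink: 744 × 2/4 = 372
  white: 744 × 1/4 = 186
χ² = Σ (O − E)² / E
  red: (181 − 186)² / 186 = 0.1344
  pink: (372 − 372)² / 372 = 0.0000
  white: (191 − 186)² / 186 = 0.1344
χ² = 0.1344 + 0.0000 + 0.1344 = 0.2688 ≈ 0.269

0.269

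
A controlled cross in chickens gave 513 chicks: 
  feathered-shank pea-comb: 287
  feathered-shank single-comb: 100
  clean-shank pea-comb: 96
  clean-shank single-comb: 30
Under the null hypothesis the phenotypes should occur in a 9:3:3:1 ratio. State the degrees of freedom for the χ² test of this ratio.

3

A goodness-of-fit test with 4 phenotype classes has df = 4 − 1 = 3.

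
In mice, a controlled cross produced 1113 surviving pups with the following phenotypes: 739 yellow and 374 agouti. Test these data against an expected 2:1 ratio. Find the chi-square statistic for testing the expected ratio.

0.036

Total ratio parts = 3. Expected numbers out of 1113:
  yellow: 1113 × 2/3 = 742
  agouti: 1113 × 1/3 = 371
χ² = Σ (O − E)² / E
  yellow: (739 − 742)² / 742 = 0.0121
  agouti: (374 − 371)² / 371 = 0.0243
χ² = 0.0121 + 0.0243 = 0.0364 ≈ 0.036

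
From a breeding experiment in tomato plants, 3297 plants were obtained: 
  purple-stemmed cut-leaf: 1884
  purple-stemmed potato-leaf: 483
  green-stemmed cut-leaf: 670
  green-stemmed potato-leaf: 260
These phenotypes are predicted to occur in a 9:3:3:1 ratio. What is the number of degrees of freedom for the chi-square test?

A goodness-of-fit test with 4 phenotype classes has df = 4 − 1 = 3.

3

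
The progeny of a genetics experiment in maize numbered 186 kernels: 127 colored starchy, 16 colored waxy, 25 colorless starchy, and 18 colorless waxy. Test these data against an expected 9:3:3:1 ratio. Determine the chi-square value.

Expected counts for N = 186 under a 9:3:3:1 ratio (total parts = 16):
  colored starchy: 186 × 9/16 = 104.625
  colored waxy: 186 × 3/16 = 34.875
  colorless starchy: 186 × 3/16 = 34.875
  colorless waxy: 186 × 1/16 = 11.625
χ² = Σ (O − E)² / E
  colored starchy: (127 − 104.625)² / 104.625 = 4.7851
  colored waxy: (16 − 34.875)² / 34.875 = 10.2155
  colorless starchy: (25 − 34.875)² / 34.875 = 2.7961
  colorless waxy: (18 − 11.625)² / 11.625 = 3.4960
χ² = 4.7851 + 10.2155 + 2.7961 + 3.4960 = 21.2927 ≈ 21.293

21.293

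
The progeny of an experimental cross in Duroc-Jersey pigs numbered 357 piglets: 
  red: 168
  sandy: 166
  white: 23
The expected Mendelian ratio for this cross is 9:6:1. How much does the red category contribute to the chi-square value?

Expected counts for N = 357 under a 9:6:1 ratio (total parts = 16):
  red: 357 × 9/16 = 200.8125
  sandy: 357 × 6/16 = 133.875
  white: 357 × 1/16 = 22.3125
Contribution of red: (168 − 200.8125)² / 200.8125 = 5.3615

5.362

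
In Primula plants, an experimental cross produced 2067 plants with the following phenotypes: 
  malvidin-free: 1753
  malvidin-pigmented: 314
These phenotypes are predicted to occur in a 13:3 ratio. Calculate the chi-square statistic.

Under the 13:3 hypothesis (Σ ratio = 16, N = 2067):
  malvidin-free: 2067 × 13/16 = 1679.4375
  malvidin-pigmented: 2067 × 3/16 = 387.5625
χ² = Σ (O − E)² / E
  malvidin-free: (1753 − 1679.4375)² / 1679.4375 = 3.2222
  malvidin-pigmented: (314 − 387.5625)² / 387.5625 = 13.9628
χ² = 3.2222 + 13.9628 = 17.185

17.185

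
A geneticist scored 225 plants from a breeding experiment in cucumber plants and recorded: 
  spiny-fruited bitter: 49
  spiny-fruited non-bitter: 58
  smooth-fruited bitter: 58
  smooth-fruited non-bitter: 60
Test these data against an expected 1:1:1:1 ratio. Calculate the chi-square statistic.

1.293

Total ratio parts = 4. Expected numbers out of 225:
  spiny-fruited bitter: 225 × 1/4 = 56.25
  spiny-fruited non-bitter: 225 × 1/4 = 56.25
  smooth-fruited bitter: 225 × 1/4 = 56.25
  smooth-fruited non-bitter: 225 × 1/4 = 56.25
χ² = Σ (O − E)² / E
  spiny-fruited bitter: (49 − 56.25)² / 56.25 = 0.9344
  spiny-fruited non-bitter: (58 − 56.25)² / 56.25 = 0.0544
  smooth-fruited bitter: (58 − 56.25)² / 56.25 = 0.0544
  smooth-fruited non-bitter: (60 − 56.25)² / 56.25 = 0.2500
χ² = 0.9344 + 0.0544 + 0.0544 + 0.2500 = 1.2932 ≈ 1.293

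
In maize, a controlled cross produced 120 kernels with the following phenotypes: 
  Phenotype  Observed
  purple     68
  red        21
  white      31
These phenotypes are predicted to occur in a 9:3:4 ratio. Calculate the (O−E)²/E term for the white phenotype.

Total ratio parts = 16. Expected numbers out of 120:
  purple: 120 × 9/16 = 67.5
  red: 120 × 3/16 = 22.5
  white: 120 × 4/16 = 30
Contribution of white: (31 − 30)² / 30 = 0.0333

0.033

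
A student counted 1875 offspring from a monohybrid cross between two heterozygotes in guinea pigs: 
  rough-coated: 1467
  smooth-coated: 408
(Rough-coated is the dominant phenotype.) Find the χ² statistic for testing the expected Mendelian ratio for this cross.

10.498

For a monohybrid cross between heterozygotes with complete dominance, the expected phenotypic ratio is 3:1.
The 3:1 ratio has 4 parts, so with N = 1875 the expected counts are:
  rough-coated: 1875 × 3/4 = 1406.25
  smooth-coated: 1875 × 1/4 = 468.75
χ² = Σ (O − E)² / E
  rough-coated: (1467 − 1406.25)² / 1406.25 = 2.6244
  smooth-coated: (408 − 468.75)² / 468.75 = 7.8732
χ² = 2.6244 + 7.8732 = 10.4976 ≈ 10.498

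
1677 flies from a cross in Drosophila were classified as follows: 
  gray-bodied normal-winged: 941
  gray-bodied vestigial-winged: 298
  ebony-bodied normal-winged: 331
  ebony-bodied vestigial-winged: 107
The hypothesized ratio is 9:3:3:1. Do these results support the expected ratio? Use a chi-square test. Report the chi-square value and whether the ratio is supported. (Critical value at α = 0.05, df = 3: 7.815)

Total ratio parts = 16. Expected numbers out of 1677:
  gray-bodied normal-winged: 1677 × 9/16 = 943.3125
  gray-bodied vestigial-winged: 1677 × 3/16 = 314.4375
  ebony-bodied normal-winged: 1677 × 3/16 = 314.4375
  ebony-bodied vestigial-winged: 1677 × 1/16 = 104.8125
χ² = Σ (O − E)² / E
  gray-bodied normal-winged: (941 − 943.3125)² / 943.3125 = 0.0057
  gray-bodied vestigial-winged: (298 − 314.4375)² / 314.4375 = 0.8593
  ebony-bodied normal-winged: (331 − 314.4375)² / 314.4375 = 0.8724
  ebony-bodied vestigial-winged: (107 − 104.8125)² / 104.8125 = 0.0457
χ² = 0.0057 + 0.8593 + 0.8724 + 0.0457 = 1.7831 ≈ 1.783
Degrees of freedom = 4 − 1 = 3; critical value at α = 0.05 is 7.815.
Since 1.783 < 7.815, we fail to reject the null hypothesis — the data are consistent with the 9:3:3:1 ratio.

1.783; consistent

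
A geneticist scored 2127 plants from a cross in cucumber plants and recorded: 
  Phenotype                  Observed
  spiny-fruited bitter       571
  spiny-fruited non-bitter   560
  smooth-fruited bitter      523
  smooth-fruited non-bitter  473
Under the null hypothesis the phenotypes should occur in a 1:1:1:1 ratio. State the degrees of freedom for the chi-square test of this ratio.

A goodness-of-fit test with 4 phenotype classes has df = 4 − 1 = 3.

3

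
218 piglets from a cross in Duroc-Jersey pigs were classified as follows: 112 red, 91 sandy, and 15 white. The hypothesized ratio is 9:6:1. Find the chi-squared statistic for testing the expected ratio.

2.106

The 9:6:1 ratio has 16 parts, so with N = 218 the expected counts are:
  red: 218 × 9/16 = 122.625
  sandy: 218 × 6/16 = 81.75
  white: 218 × 1/16 = 13.625
χ² = Σ (O − E)² / E
  red: (112 − 122.625)² / 122.625 = 0.9206
  sandy: (91 − 81.75)² / 81.75 = 1.0466
  white: (15 − 13.625)² / 13.625 = 0.1388
χ² = 0.9206 + 1.0466 + 0.1388 = 2.106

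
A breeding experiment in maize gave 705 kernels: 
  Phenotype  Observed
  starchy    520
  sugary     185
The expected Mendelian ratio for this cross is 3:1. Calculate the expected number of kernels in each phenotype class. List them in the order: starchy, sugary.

The 3:1 ratio has 4 parts, so with N = 705 the expected counts are:
  starchy: 705 × 3/4 = 528.75
  sugary: 705 × 1/4 = 176.25

528.75, 176.25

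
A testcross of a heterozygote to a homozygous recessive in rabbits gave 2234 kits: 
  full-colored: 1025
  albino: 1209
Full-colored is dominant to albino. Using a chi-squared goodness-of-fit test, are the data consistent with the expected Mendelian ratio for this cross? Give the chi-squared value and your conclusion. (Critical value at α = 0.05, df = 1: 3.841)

A testcross of a heterozygote (Aa × aa) gives a 1:1 phenotypic ratio.
Expected counts for N = 2234 under a 1:1 ratio (total parts = 2):
  full-colored: 2234 × 1/2 = 1117
  albino: 2234 × 1/2 = 1117
χ² = Σ (O − E)² / E
  full-colored: (1025 − 1117)² / 1117 = 7.5774
  albino: (1209 − 1117)² / 1117 = 7.5774
χ² = 7.5774 + 7.5774 = 15.1548 ≈ 15.155
Degrees of freedom = 2 − 1 = 1; critical value at α = 0.05 is 3.841.
Since 15.155 > 3.841, we reject the null hypothesis — the data do not fit the 1:1 ratio.

15.155; not consistent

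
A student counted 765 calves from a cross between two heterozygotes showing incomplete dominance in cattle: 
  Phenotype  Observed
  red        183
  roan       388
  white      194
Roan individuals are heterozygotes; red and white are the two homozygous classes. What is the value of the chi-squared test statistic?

0.475

With incomplete dominance, a heterozygote × heterozygote cross gives a 1:2:1 phenotypic ratio.
Total ratio parts = 4. Expected numbers out of 765:
  red: 765 × 1/4 = 191.25
  roan: 765 × 2/4 = 382.5
  white: 765 × 1/4 = 191.25
χ² = Σ (O − E)² / E
  red: (183 − 191.25)² / 191.25 = 0.3559
  roan: (388 − 382.5)² / 382.5 = 0.0791
  white: (194 − 191.25)² / 191.25 = 0.0395
χ² = 0.3559 + 0.0791 + 0.0395 = 0.4745 ≈ 0.475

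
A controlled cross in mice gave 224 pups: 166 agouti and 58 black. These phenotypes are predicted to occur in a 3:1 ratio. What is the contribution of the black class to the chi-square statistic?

Total ratio parts = 4. Expected numbers out of 224:
  agouti: 224 × 3/4 = 168
  black: 224 × 1/4 = 56
Contribution of black: (58 − 56)² / 56 = 0.0714

0.071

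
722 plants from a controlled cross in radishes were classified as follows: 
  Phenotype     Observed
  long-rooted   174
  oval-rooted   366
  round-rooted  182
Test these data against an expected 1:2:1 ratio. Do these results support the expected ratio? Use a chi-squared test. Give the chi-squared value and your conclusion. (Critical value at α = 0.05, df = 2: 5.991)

Under the 1:2:1 hypothesis (Σ ratio = 4, N = 722):
  long-rooted: 722 × 1/4 = 180.5
  oval-rooted: 722 × 2/4 = 361
  round-rooted: 722 × 1/4 = 180.5
χ² = Σ (O − E)² / E
  long-rooted: (174 − 180.5)² / 180.5 = 0.2341
  oval-rooted: (366 − 361)² / 361 = 0.0693
  round-rooted: (182 − 180.5)² / 180.5 = 0.0125
χ² = 0.2341 + 0.0693 + 0.0125 = 0.3159 ≈ 0.316
Degrees of freedom = 3 − 1 = 2; critical value at α = 0.05 is 5.991.
Since 0.316 < 5.991, we fail to reject the null hypothesis — the data are consistent with the 1:2:1 ratio.

0.316; consistent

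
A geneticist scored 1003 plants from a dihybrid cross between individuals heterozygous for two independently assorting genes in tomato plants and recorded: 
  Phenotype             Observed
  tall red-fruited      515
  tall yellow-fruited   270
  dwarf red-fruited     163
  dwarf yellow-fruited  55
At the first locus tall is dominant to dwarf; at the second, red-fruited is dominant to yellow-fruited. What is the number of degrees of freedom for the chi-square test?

3

A dihybrid F₂ with independent assortment and complete dominance at both loci gives a 9:3:3:1 phenotypic ratio.
A goodness-of-fit test with 4 phenotype classes has df = 4 − 1 = 3.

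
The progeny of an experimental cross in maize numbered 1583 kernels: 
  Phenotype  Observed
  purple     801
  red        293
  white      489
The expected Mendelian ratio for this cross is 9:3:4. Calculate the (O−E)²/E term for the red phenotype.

The 9:3:4 ratio has 16 parts, so with N = 1583 the expected counts are:
  purple: 1583 × 9/16 = 890.4375
  red: 1583 × 3/16 = 296.8125
  white: 1583 × 4/16 = 395.75
Contribution of red: (293 − 296.8125)² / 296.8125 = 0.0490

0.049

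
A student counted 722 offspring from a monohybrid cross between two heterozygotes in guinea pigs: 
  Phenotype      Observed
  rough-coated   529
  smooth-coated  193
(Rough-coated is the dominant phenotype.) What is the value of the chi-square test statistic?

For a monohybrid cross between heterozygotes with complete dominance, the expected phenotypic ratio is 3:1.
Expected counts for N = 722 under a 3:1 ratio (total parts = 4):
  rough-coated: 722 × 3/4 = 541.5
  smooth-coated: 722 × 1/4 = 180.5
χ² = Σ (O − E)² / E
  rough-coated: (529 − 541.5)² / 541.5 = 0.2886
  smooth-coated: (193 − 180.5)² / 180.5 = 0.8657
χ² = 0.2886 + 0.8657 = 1.1543 ≈ 1.154

1.154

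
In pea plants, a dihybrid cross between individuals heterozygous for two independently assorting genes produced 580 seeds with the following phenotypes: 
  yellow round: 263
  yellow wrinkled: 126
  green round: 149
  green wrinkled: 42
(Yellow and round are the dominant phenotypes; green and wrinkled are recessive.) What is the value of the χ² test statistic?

30.808

A dihybrid F₂ with independent assortment and complete dominance at both loci gives a 9:3:3:1 phenotypic ratio.
Total ratio parts = 16. Expected numbers out of 580:
  yellow round: 580 × 9/16 = 326.25
  yellow wrinkled: 580 × 3/16 = 108.75
  green round: 580 × 3/16 = 108.75
  green wrinkled: 580 × 1/16 = 36.25
χ² = Σ (O − E)² / E
  yellow round: (263 − 326.25)² / 326.25 = 12.2623
  yellow wrinkled: (126 − 108.75)² / 108.75 = 2.7362
  green round: (149 − 108.75)² / 108.75 = 14.8971
  green wrinkled: (42 − 36.25)² / 36.25 = 0.9121
χ² = 12.2623 + 2.7362 + 14.8971 + 0.9121 = 30.8077 ≈ 30.808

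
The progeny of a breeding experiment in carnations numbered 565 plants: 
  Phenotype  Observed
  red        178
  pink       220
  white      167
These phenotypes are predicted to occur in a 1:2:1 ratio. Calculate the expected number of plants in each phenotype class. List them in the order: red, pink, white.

Under the 1:2:1 hypothesis (Σ ratio = 4, N = 565):
  red: 565 × 1/4 = 141.25
  pink: 565 × 2/4 = 282.5
  white: 565 × 1/4 = 141.25

141.25, 282.5, 141.25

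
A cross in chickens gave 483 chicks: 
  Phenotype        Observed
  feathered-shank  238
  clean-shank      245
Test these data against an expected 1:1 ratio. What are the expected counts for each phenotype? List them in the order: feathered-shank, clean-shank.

241.5, 241.5

Expected counts for N = 483 under a 1:1 ratio (total parts = 2):
  feathered-shank: 483 × 1/2 = 241.5
  clean-shank: 483 × 1/2 = 241.5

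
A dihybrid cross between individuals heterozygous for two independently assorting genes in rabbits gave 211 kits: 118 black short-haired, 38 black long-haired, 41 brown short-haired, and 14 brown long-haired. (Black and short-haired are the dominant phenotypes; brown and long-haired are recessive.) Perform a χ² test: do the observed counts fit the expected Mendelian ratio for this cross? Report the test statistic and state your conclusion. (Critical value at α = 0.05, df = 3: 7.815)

0.168; consistent

A dihybrid F₂ with independent assortment and complete dominance at both loci gives a 9:3:3:1 phenotypic ratio.
Under the 9:3:3:1 hypothesis (Σ ratio = 16, N = 211):
  black short-haired: 211 × 9/16 = 118.6875
  black long-haired: 211 × 3/16 = 39.5625
  brown short-haired: 211 × 3/16 = 39.5625
  brown long-haired: 211 × 1/16 = 13.1875
χ² = Σ (O − E)² / E
  black short-haired: (118 − 118.6875)² / 118.6875 = 0.0040
  black long-haired: (38 − 39.5625)² / 39.5625 = 0.0617
  brown short-haired: (41 − 39.5625)² / 39.5625 = 0.0522
  brown long-haired: (14 − 13.1875)² / 13.1875 = 0.0501
χ² = 0.0040 + 0.0617 + 0.0522 + 0.0501 = 0.168
Degrees of freedom = 4 − 1 = 3; critical value at α = 0.05 is 7.815.
Since 0.168 < 7.815, we fail to reject the null hypothesis — the data are consistent with the 9:3:3:1 ratio.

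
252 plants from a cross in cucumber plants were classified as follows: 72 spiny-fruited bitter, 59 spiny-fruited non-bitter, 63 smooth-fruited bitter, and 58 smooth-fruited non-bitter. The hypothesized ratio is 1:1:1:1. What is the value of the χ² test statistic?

The 1:1:1:1 ratio has 4 parts, so with N = 252 the expected counts are:
  spiny-fruited bitter: 252 × 1/4 = 63
  spiny-fruited non-bitter: 252 × 1/4 = 63
  smooth-fruited bitter: 252 × 1/4 = 63
  smooth-fruited non-bitter: 252 × 1/4 = 63
χ² = Σ (O − E)² / E
  spiny-fruited bitter: (72 − 63)² / 63 = 1.2857
  spiny-fruited non-bitter: (59 − 63)² / 63 = 0.2540
  smooth-fruited bitter: (63 − 63)² / 63 = 0.0000
  smooth-fruited non-bitter: (58 − 63)² / 63 = 0.3968
χ² = 1.2857 + 0.2540 + 0.0000 + 0.3968 = 1.9365 ≈ 1.937

1.937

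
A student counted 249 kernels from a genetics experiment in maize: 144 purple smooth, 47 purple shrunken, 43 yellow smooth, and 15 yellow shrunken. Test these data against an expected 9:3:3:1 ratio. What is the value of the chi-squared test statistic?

0.424

Total ratio parts = 16. Expected numbers out of 249:
  purple smooth: 249 × 9/16 = 140.0625
  purple shrunken: 249 × 3/16 = 46.6875
  yellow smooth: 249 × 3/16 = 46.6875
  yellow shrunken: 249 × 1/16 = 15.5625
χ² = Σ (O − E)² / E
  purple smooth: (144 − 140.0625)² / 140.0625 = 0.1107
  purple shrunken: (47 − 46.6875)² / 46.6875 = 0.0021
  yellow smooth: (43 − 46.6875)² / 46.6875 = 0.2912
  yellow shrunken: (15 − 15.5625)² / 15.5625 = 0.0203
χ² = 0.1107 + 0.0021 + 0.2912 + 0.0203 = 0.4243 ≈ 0.424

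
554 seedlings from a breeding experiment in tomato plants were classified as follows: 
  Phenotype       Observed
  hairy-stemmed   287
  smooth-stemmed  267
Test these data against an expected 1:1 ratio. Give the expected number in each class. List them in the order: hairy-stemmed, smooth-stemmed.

277, 277

The 1:1 ratio has 2 parts, so with N = 554 the expected counts are:
  hairy-stemmed: 554 × 1/2 = 277
  smooth-stemmed: 554 × 1/2 = 277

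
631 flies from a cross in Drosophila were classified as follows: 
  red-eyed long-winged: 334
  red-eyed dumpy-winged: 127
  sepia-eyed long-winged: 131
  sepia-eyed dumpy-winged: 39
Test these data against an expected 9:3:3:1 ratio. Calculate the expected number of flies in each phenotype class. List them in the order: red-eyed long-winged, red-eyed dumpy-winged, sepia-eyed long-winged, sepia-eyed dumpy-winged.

354.9375, 118.3125, 118.3125, 39.4375

The 9:3:3:1 ratio has 16 parts, so with N = 631 the expected counts are:
  red-eyed long-winged: 631 × 9/16 = 354.9375
  red-eyed dumpy-winged: 631 × 3/16 = 118.3125
  sepia-eyed long-winged: 631 × 3/16 = 118.3125
  sepia-eyed dumpy-winged: 631 × 1/16 = 39.4375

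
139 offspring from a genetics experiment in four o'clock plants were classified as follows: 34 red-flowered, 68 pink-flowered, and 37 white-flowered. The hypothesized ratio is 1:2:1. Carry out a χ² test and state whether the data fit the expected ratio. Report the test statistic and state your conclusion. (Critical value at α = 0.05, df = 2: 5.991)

Under the 1:2:1 hypothesis (Σ ratio = 4, N = 139):
  red-flowered: 139 × 1/4 = 34.75
  pink-flowered: 139 × 2/4 = 69.5
  white-flowered: 139 × 1/4 = 34.75
χ² = Σ (O − E)² / E
  red-flowered: (34 − 34.75)² / 34.75 = 0.0162
  pink-flowered: (68 − 69.5)² / 69.5 = 0.0324
  white-flowered: (37 − 34.75)² / 34.75 = 0.1457
χ² = 0.0162 + 0.0324 + 0.1457 = 0.1943 ≈ 0.194
Degrees of freedom = 3 − 1 = 2; critical value at α = 0.05 is 5.991.
Since 0.194 < 5.991, we fail to reject the null hypothesis — the data are consistent with the 1:2:1 ratio.

0.194; consistent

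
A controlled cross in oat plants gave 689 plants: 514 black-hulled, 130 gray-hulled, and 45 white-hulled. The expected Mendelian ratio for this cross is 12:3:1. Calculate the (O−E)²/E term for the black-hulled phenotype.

Total ratio parts = 16. Expected numbers out of 689:
  black-hulled: 689 × 12/16 = 516.75
  gray-hulled: 689 × 3/16 = 129.1875
  white-hulled: 689 × 1/16 = 43.0625
Contribution of black-hulled: (514 − 516.75)² / 516.75 = 0.0146

0.015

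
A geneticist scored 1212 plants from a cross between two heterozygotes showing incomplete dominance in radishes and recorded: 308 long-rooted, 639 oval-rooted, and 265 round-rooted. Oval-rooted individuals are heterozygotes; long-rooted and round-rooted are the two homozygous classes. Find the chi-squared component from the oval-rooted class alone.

With incomplete dominance, a heterozygote × heterozygote cross gives a 1:2:1 phenotypic ratio.
Under the 1:2:1 hypothesis (Σ ratio = 4, N = 1212):
  long-rooted: 1212 × 1/4 = 303
  oval-rooted: 1212 × 2/4 = 606
  round-rooted: 1212 × 1/4 = 303
Contribution of oval-rooted: (639 − 606)² / 606 = 1.7970

1.797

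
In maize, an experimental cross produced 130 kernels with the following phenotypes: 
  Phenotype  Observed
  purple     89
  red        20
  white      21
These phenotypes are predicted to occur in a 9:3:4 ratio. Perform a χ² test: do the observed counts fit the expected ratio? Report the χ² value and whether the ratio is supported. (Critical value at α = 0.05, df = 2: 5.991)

The 9:3:4 ratio has 16 parts, so with N = 130 the expected counts are:
  purple: 130 × 9/16 = 73.125
  red: 130 × 3/16 = 24.375
  white: 130 × 4/16 = 32.5
χ² = Σ (O − E)² / E
  purple: (89 − 73.125)² / 73.125 = 3.4464
  red: (20 − 24.375)² / 24.375 = 0.7853
  white: (21 − 32.5)² / 32.5 = 4.0692
χ² = 3.4464 + 0.7853 + 4.0692 = 8.3009 ≈ 8.301
Degrees of freedom = 3 − 1 = 2; critical value at α = 0.05 is 5.991.
Since 8.301 > 5.991, we reject the null hypothesis — the data do not fit the 9:3:4 ratio.

8.301; not consistent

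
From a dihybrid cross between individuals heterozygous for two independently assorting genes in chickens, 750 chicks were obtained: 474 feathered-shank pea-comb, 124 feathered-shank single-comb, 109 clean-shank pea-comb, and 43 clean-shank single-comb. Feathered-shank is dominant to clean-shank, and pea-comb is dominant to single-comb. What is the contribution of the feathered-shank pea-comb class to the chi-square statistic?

A dihybrid F₂ with independent assortment and complete dominance at both loci gives a 9:3:3:1 phenotypic ratio.
Under the 9:3:3:1 hypothesis (Σ ratio = 16, N = 750):
  feathered-shank pea-comb: 750 × 9/16 = 421.875
  feathered-shank single-comb: 750 × 3/16 = 140.625
  clean-shank pea-comb: 750 × 3/16 = 140.625
  clean-shank single-comb: 750 × 1/16 = 46.875
Contribution of feathered-shank pea-comb: (474 − 421.875)² / 421.875 = 6.4403

6.440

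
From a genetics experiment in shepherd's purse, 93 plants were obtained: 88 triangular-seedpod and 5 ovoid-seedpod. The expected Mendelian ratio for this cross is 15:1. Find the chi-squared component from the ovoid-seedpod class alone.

0.114

Total ratio parts = 16. Expected numbers out of 93:
  triangular-seedpod: 93 × 15/16 = 87.1875
  ovoid-seedpod: 93 × 1/16 = 5.8125
Contribution of ovoid-seedpod: (5 − 5.8125)² / 5.8125 = 0.1136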